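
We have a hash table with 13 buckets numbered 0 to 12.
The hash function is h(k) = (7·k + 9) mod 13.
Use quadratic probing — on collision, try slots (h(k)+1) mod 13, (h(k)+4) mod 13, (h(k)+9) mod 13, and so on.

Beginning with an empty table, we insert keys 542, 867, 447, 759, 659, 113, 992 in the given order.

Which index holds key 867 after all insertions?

Insert 542: h=7, slot 7 empty → index 7.
Insert 867: h=7, slot 7 occupied → index 8.
Insert 447: h=5, slot 5 empty → index 5.
Insert 759: h=5, slot 5 occupied → index 6.
Insert 659: h=7, slots 7,8 occupied → index 11.
Insert 113: h=7, slots 7,8,11 occupied → index 3.
Insert 992: h=11, slot 11 occupied → index 12.
Table: [∅, ∅, ∅, 113, ∅, 447, 759, 542, 867, ∅, ∅, 659, 992]

8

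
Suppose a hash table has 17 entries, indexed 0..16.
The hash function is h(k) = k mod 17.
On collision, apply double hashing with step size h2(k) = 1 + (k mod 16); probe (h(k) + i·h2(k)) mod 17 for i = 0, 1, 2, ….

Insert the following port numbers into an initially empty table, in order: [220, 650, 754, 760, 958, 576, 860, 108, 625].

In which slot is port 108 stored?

11

Insert 220: h=16, slot 16 empty -> index 16.
Insert 650: h=4, slot 4 empty -> index 4.
Insert 754: h=6, slot 6 empty -> index 6.
Insert 760: h=12, slot 12 empty -> index 12.
Insert 958: h=6, h2=15, slots 6,4 occupied -> index 2.
Insert 576: h=15, slot 15 empty -> index 15.
Insert 860: h=10, slot 10 empty -> index 10.
Insert 108: h=6, h2=13, slots 6,2,15 occupied -> index 11.
Insert 625: h=13, slot 13 empty -> index 13.
Table: [—, —, 958, —, 650, —, 754, —, —, —, 860, 108, 760, 625, —, 576, 220]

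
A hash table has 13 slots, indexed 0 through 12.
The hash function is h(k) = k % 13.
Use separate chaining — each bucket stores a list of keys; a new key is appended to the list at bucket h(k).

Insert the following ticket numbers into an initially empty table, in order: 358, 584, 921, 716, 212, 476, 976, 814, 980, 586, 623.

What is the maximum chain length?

Insert 358: h=7, bucket 7 empty -> new chain.
Insert 584: h=12, bucket 12 empty -> new chain.
Insert 921: h=11, bucket 11 empty -> new chain.
Insert 716: h=1, bucket 1 empty -> new chain.
Insert 212: h=4, bucket 4 empty -> new chain.
Insert 476: h=8, bucket 8 empty -> new chain.
Insert 976: h=1, bucket 1 nonempty -> append to chain.
Insert 814: h=8, bucket 8 nonempty -> append to chain.
Insert 980: h=5, bucket 5 empty -> new chain.
Insert 586: h=1, bucket 1 nonempty -> append to chain.
Insert 623: h=12, bucket 12 nonempty -> append to chain.
Final buckets:
0: _
1: 716 -> 976 -> 586
2: _
3: _
4: 212
5: 980
6: _
7: 358
8: 476 -> 814
9: _
10: _
11: 921
12: 584 -> 623

3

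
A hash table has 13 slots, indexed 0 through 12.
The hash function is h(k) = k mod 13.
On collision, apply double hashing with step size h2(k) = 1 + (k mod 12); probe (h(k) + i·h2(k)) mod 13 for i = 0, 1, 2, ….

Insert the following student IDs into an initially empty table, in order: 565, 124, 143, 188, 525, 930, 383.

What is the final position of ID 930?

565: h=6 → slot 6
124: h=7 → slot 7
143: h=0 → slot 0
188: h=6, h2=9, probe 6,2 → slot 2
525: h=5 → slot 5
930: h=7, h2=7, probe 7,1 → slot 1
383: h=6, h2=12, probe 6,5,4 → slot 4
Table: [143, 930, 188, ∅, 383, 525, 565, 124, ∅, ∅, ∅, ∅, ∅]

1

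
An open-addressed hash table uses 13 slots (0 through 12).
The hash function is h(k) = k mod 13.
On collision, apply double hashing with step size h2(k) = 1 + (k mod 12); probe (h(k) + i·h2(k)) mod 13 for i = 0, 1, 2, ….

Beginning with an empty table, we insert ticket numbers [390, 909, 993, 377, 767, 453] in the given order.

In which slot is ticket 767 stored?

390: h=0 → slot 0
909: h=12 → slot 12
993: h=5 → slot 5
377: h=0, h2=6, probe 0,6 → slot 6
767: h=0, h2=12, probe 0,12,11 → slot 11
453: h=11, h2=10, probe 11,8 → slot 8
Table: [390, ∅, ∅, ∅, ∅, 993, 377, ∅, 453, ∅, ∅, 767, 909]

11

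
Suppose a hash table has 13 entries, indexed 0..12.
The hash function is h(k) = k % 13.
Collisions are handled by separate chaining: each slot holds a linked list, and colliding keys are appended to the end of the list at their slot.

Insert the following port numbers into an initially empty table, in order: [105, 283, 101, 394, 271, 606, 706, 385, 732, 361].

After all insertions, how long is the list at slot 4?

3

105 -> bucket 1
283 -> bucket 10
101 -> bucket 10 (collision)
394 -> bucket 4
271 -> bucket 11
606 -> bucket 8
706 -> bucket 4 (collision)
385 -> bucket 8 (collision)
732 -> bucket 4 (collision)
361 -> bucket 10 (collision)
Final buckets:
0: _
1: 105
2: _
3: _
4: 394 -> 706 -> 732
5: _
6: _
7: _
8: 606 -> 385
9: _
10: 283 -> 101 -> 361
11: 271
12: _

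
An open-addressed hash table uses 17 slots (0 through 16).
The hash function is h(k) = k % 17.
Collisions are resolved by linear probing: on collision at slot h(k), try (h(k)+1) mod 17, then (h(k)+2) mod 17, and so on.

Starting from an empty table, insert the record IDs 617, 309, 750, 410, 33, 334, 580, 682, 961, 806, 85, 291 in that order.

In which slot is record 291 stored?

10

617 hashes to 5; slot 5 is free => place at 5.
309 hashes to 3; slot 3 is free => place at 3.
750 hashes to 2; slot 2 is free => place at 2.
410 hashes to 2; 2,3 taken => place at 4.
33 hashes to 16; slot 16 is free => place at 16.
334 hashes to 11; slot 11 is free => place at 11.
580 hashes to 2; 2,3,4,5 taken => place at 6.
682 hashes to 2; 2,3,4,5,6 taken => place at 7.
961 hashes to 9; slot 9 is free => place at 9.
806 hashes to 7; 7 taken => place at 8.
85 hashes to 0; slot 0 is free => place at 0.
291 hashes to 2; 2,3,4,5,6,7,8,9 taken => place at 10.
Table: [85, -, 750, 309, 410, 617, 580, 682, 806, 961, 291, 334, -, -, -, -, 33]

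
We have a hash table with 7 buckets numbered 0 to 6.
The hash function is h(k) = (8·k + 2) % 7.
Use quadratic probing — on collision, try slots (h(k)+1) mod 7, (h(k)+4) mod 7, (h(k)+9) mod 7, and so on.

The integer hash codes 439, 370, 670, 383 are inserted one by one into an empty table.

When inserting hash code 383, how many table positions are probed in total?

439 hashes to 0; slot 0 is free → place at 0.
370 hashes to 1; slot 1 is free → place at 1.
670 hashes to 0; 0,1 taken → place at 4.
383 hashes to 0; 0,1,4 taken → place at 2.
Table: [439, 370, 383, -, 670, -, -]

4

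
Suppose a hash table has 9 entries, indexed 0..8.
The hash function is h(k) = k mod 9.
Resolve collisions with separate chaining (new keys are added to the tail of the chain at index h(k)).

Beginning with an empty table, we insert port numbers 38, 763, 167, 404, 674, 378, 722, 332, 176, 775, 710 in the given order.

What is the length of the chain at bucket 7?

38 → bucket 2
763 → bucket 7
167 → bucket 5
404 → bucket 8
674 → bucket 8 (collision)
378 → bucket 0
722 → bucket 2 (collision)
332 → bucket 8 (collision)
176 → bucket 5 (collision)
775 → bucket 1
710 → bucket 8 (collision)
Final buckets:
0: 378
1: 775
2: 38 -> 722
3: —
4: —
5: 167 -> 176
6: —
7: 763
8: 404 -> 674 -> 332 -> 710

1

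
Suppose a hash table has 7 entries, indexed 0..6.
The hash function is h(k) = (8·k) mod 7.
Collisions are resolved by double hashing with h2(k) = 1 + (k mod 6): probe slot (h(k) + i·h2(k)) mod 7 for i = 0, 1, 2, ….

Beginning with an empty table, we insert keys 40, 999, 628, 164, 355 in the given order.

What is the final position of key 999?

Insert 40: h=5, slot 5 empty → index 5.
Insert 999: h=5, h2=4, slot 5 occupied → index 2.
Insert 628: h=5, h2=5, slot 5 occupied → index 3.
Insert 164: h=3, h2=3, slot 3 occupied → index 6.
Insert 355: h=5, h2=2, slot 5 occupied → index 0.
Table: [355, —, 999, 628, —, 40, 164]

2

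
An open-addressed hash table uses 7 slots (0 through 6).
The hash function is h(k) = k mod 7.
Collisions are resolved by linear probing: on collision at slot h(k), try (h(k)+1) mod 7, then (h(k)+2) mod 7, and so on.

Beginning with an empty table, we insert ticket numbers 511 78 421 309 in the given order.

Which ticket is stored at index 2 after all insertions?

421

Insert 511: h=0, slot 0 empty => index 0.
Insert 78: h=1, slot 1 empty => index 1.
Insert 421: h=1, slot 1 occupied => index 2.
Insert 309: h=1, slots 1,2 occupied => index 3.
Table: [511, 78, 421, 309, -, -, -]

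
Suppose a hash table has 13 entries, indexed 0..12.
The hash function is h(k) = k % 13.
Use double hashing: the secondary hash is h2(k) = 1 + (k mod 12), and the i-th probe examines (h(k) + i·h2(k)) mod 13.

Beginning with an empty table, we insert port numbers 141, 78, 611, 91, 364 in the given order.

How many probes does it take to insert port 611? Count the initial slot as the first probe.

Insert 141: h=11, slot 11 empty => index 11.
Insert 78: h=0, slot 0 empty => index 0.
Insert 611: h=0, h2=12, slot 0 occupied => index 12.
Insert 91: h=0, h2=8, slot 0 occupied => index 8.
Insert 364: h=0, h2=5, slot 0 occupied => index 5.
Table: [78, —, —, —, —, 364, —, —, 91, —, —, 141, 611]

2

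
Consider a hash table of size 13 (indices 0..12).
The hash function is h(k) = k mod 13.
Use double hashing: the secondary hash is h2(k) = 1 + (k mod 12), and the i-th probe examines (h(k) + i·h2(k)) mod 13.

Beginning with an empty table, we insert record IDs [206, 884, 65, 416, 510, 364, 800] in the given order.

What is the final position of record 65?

Insert 206: h=11, slot 11 empty → index 11.
Insert 884: h=0, slot 0 empty → index 0.
Insert 65: h=0, h2=6, slot 0 occupied → index 6.
Insert 416: h=0, h2=9, slot 0 occupied → index 9.
Insert 510: h=3, slot 3 empty → index 3.
Insert 364: h=0, h2=5, slot 0 occupied → index 5.
Insert 800: h=7, slot 7 empty → index 7.
Table: [884, ∅, ∅, 510, ∅, 364, 65, 800, ∅, 416, ∅, 206, ∅]

6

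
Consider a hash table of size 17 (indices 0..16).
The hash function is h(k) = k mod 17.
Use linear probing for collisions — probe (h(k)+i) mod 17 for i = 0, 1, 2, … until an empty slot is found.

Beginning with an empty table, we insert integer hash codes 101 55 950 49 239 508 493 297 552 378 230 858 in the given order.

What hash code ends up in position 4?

55

101: h=16 -> slot 16
55: h=4 -> slot 4
950: h=15 -> slot 15
49: h=15, probe 15,16,0 -> slot 0
239: h=1 -> slot 1
508: h=15, probe 15,16,0,1,2 -> slot 2
493: h=0, probe 0,1,2,3 -> slot 3
297: h=8 -> slot 8
552: h=8, probe 8,9 -> slot 9
378: h=4, probe 4,5 -> slot 5
230: h=9, probe 9,10 -> slot 10
858: h=8, probe 8,9,10,11 -> slot 11
Table: [49, 239, 508, 493, 55, 378, —, —, 297, 552, 230, 858, —, —, —, 950, 101]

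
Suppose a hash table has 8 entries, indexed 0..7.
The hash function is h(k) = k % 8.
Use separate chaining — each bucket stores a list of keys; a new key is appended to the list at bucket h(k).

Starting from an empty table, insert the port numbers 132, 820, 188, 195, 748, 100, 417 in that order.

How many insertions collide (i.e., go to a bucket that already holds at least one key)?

4

132 -> bucket 4
820 -> bucket 4 (collision)
188 -> bucket 4 (collision)
195 -> bucket 3
748 -> bucket 4 (collision)
100 -> bucket 4 (collision)
417 -> bucket 1
Final buckets:
0: ∅
1: 417
2: ∅
3: 195
4: 132 -> 820 -> 188 -> 748 -> 100
5: ∅
6: ∅
7: ∅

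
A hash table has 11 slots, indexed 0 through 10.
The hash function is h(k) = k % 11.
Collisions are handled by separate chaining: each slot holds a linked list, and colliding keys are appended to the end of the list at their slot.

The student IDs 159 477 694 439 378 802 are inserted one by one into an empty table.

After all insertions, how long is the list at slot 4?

2

159 -> bucket 5
477 -> bucket 4
694 -> bucket 1
439 -> bucket 10
378 -> bucket 4 (collision)
802 -> bucket 10 (collision)
Final buckets:
0: ∅
1: 694
2: ∅
3: ∅
4: 477 -> 378
5: 159
6: ∅
7: ∅
8: ∅
9: ∅
10: 439 -> 802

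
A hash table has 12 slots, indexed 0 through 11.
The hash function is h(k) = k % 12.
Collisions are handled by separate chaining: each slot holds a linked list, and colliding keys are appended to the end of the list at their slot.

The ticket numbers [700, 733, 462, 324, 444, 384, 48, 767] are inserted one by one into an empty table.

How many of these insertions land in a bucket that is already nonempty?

700 -> bucket 4
733 -> bucket 1
462 -> bucket 6
324 -> bucket 0
444 -> bucket 0 (collision)
384 -> bucket 0 (collision)
48 -> bucket 0 (collision)
767 -> bucket 11
Final buckets:
0: 324 -> 444 -> 384 -> 48
1: 733
2: ∅
3: ∅
4: 700
5: ∅
6: 462
7: ∅
8: ∅
9: ∅
10: ∅
11: 767

3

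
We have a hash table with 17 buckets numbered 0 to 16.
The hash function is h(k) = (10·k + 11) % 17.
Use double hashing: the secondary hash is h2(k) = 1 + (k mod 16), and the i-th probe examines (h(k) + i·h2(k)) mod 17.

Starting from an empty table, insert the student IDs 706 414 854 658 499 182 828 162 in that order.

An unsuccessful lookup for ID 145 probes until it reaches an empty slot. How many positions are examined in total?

2

706: h=16 -> slot 16
414: h=3 -> slot 3
854: h=0 -> slot 0
658: h=12 -> slot 12
499: h=3, h2=4, probe 3,7 -> slot 7
182: h=12, h2=7, probe 12,2 -> slot 2
828: h=12, h2=13, probe 12,8 -> slot 8
162: h=16, h2=3, probe 16,2,5 -> slot 5
Table: [854, ∅, 182, 414, ∅, 162, ∅, 499, 828, ∅, ∅, ∅, 658, ∅, ∅, ∅, 706]
Lookup 145: h=16, h2=2, probe 16,1 → slot 1 empty, not found.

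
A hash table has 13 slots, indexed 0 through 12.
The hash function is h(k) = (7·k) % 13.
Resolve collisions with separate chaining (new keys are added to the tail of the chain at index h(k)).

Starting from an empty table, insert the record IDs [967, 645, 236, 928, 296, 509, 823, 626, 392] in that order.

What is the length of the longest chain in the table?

4

967 -> bucket 9
645 -> bucket 4
236 -> bucket 1
928 -> bucket 9 (collision)
296 -> bucket 5
509 -> bucket 1 (collision)
823 -> bucket 2
626 -> bucket 1 (collision)
392 -> bucket 1 (collision)
Final buckets:
0: —
1: 236 -> 509 -> 626 -> 392
2: 823
3: —
4: 645
5: 296
6: —
7: —
8: —
9: 967 -> 928
10: —
11: —
12: —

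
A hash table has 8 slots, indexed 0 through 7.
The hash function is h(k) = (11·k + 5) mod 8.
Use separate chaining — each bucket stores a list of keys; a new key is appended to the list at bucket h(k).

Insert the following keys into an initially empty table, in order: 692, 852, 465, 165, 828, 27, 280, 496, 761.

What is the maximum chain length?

692 → bucket 1
852 → bucket 1 (collision)
465 → bucket 0
165 → bucket 4
828 → bucket 1 (collision)
27 → bucket 6
280 → bucket 5
496 → bucket 5 (collision)
761 → bucket 0 (collision)
Final buckets:
0: 465 -> 761
1: 692 -> 852 -> 828
2: -
3: -
4: 165
5: 280 -> 496
6: 27
7: -

3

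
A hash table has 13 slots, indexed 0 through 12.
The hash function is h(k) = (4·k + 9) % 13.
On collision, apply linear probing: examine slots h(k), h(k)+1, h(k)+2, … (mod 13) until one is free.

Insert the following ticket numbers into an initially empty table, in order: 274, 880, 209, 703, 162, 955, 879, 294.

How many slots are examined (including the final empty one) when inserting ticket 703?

274: h=0 -> slot 0
880: h=6 -> slot 6
209: h=0, probe 0,1 -> slot 1
703: h=0, probe 0,1,2 -> slot 2
162: h=7 -> slot 7
955: h=7, probe 7,8 -> slot 8
879: h=2, probe 2,3 -> slot 3
294: h=2, probe 2,3,4 -> slot 4
Table: [274, 209, 703, 879, 294, ., 880, 162, 955, ., ., ., .]

3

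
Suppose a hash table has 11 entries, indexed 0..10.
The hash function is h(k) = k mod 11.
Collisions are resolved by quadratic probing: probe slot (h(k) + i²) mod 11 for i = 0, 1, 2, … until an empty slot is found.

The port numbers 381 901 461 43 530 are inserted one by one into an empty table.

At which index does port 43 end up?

381 hashes to 7; slot 7 is free -> place at 7.
901 hashes to 10; slot 10 is free -> place at 10.
461 hashes to 10; 10 taken -> place at 0.
43 hashes to 10; 10,0 taken -> place at 3.
530 hashes to 2; slot 2 is free -> place at 2.
Table: [461, —, 530, 43, —, —, —, 381, —, —, 901]

3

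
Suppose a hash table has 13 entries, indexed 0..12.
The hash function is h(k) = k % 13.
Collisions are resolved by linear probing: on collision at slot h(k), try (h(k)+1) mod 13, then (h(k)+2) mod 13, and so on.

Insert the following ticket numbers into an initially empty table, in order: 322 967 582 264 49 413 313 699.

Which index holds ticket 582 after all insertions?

11

Insert 322: h=10, slot 10 empty -> index 10.
Insert 967: h=5, slot 5 empty -> index 5.
Insert 582: h=10, slot 10 occupied -> index 11.
Insert 264: h=4, slot 4 empty -> index 4.
Insert 49: h=10, slots 10,11 occupied -> index 12.
Insert 413: h=10, slots 10,11,12 occupied -> index 0.
Insert 313: h=1, slot 1 empty -> index 1.
Insert 699: h=10, slots 10,11,12,0,1 occupied -> index 2.
Table: [413, 313, 699, _, 264, 967, _, _, _, _, 322, 582, 49]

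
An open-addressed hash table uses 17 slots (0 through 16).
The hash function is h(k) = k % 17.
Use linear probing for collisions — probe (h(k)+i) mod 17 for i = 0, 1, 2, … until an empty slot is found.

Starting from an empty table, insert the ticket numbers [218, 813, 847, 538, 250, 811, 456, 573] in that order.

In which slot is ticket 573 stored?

1

218: h=14 => slot 14
813: h=14, probe 14,15 => slot 15
847: h=14, probe 14,15,16 => slot 16
538: h=11 => slot 11
250: h=12 => slot 12
811: h=12, probe 12,13 => slot 13
456: h=14, probe 14,15,16,0 => slot 0
573: h=12, probe 12,13,14,15,16,0,1 => slot 1
Table: [456, 573, —, —, —, —, —, —, —, —, —, 538, 250, 811, 218, 813, 847]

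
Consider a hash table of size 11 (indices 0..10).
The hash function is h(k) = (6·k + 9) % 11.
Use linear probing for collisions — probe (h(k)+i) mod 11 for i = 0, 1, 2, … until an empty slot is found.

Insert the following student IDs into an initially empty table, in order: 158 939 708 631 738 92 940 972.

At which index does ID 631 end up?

Insert 158: h=0, slot 0 empty -> index 0.
Insert 939: h=0, slot 0 occupied -> index 1.
Insert 708: h=0, slots 0,1 occupied -> index 2.
Insert 631: h=0, slots 0,1,2 occupied -> index 3.
Insert 738: h=4, slot 4 empty -> index 4.
Insert 92: h=0, slots 0,1,2,3,4 occupied -> index 5.
Insert 940: h=6, slot 6 empty -> index 6.
Insert 972: h=0, slots 0,1,2,3,4,5,6 occupied -> index 7.
Table: [158, 939, 708, 631, 738, 92, 940, 972, _, _, _]

3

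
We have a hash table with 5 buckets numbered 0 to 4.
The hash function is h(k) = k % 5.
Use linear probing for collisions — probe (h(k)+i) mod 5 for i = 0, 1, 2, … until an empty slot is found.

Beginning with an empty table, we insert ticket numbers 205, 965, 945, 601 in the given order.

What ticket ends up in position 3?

601

Insert 205: h=0, slot 0 empty -> index 0.
Insert 965: h=0, slot 0 occupied -> index 1.
Insert 945: h=0, slots 0,1 occupied -> index 2.
Insert 601: h=1, slots 1,2 occupied -> index 3.
Table: [205, 965, 945, 601, ∅]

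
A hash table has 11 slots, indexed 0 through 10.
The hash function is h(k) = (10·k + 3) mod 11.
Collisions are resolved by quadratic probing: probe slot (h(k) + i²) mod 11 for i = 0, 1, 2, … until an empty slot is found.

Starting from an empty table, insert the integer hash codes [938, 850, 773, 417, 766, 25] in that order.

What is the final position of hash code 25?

9

938 hashes to 0; slot 0 is free → place at 0.
850 hashes to 0; 0 taken → place at 1.
773 hashes to 0; 0,1 taken → place at 4.
417 hashes to 4; 4 taken → place at 5.
766 hashes to 7; slot 7 is free → place at 7.
25 hashes to 0; 0,1,4 taken → place at 9.
Table: [938, 850, -, -, 773, 417, -, 766, -, 25, -]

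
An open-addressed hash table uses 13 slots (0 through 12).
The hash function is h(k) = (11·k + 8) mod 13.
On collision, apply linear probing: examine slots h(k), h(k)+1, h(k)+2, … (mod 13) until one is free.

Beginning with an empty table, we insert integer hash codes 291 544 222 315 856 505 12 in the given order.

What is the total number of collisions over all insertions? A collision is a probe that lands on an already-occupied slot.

291 hashes to 11; slot 11 is free → place at 11.
544 hashes to 12; slot 12 is free → place at 12.
222 hashes to 6; slot 6 is free → place at 6.
315 hashes to 2; slot 2 is free → place at 2.
856 hashes to 12; 12 taken → place at 0.
505 hashes to 12; 12,0 taken → place at 1.
12 hashes to 10; slot 10 is free → place at 10.
Table: [856, 505, 315, ∅, ∅, ∅, 222, ∅, ∅, ∅, 12, 291, 544]

3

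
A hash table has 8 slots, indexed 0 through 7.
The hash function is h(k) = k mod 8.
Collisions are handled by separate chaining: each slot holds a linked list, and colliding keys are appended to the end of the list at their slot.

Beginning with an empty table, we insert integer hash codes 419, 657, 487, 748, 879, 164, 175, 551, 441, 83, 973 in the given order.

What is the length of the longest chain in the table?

4

419 → bucket 3
657 → bucket 1
487 → bucket 7
748 → bucket 4
879 → bucket 7 (collision)
164 → bucket 4 (collision)
175 → bucket 7 (collision)
551 → bucket 7 (collision)
441 → bucket 1 (collision)
83 → bucket 3 (collision)
973 → bucket 5
Final buckets:
0: .
1: 657 -> 441
2: .
3: 419 -> 83
4: 748 -> 164
5: 973
6: .
7: 487 -> 879 -> 175 -> 551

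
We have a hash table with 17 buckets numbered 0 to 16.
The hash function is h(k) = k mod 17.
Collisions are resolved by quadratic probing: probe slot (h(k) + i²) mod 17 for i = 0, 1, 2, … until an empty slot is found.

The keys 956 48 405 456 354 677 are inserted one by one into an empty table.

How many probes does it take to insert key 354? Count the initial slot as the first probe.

956 hashes to 4; slot 4 is free => place at 4.
48 hashes to 14; slot 14 is free => place at 14.
405 hashes to 14; 14 taken => place at 15.
456 hashes to 14; 14,15 taken => place at 1.
354 hashes to 14; 14,15,1 taken => place at 6.
677 hashes to 14; 14,15,1,6 taken => place at 13.
Table: [-, 456, -, -, 956, -, 354, -, -, -, -, -, -, 677, 48, 405, -]

4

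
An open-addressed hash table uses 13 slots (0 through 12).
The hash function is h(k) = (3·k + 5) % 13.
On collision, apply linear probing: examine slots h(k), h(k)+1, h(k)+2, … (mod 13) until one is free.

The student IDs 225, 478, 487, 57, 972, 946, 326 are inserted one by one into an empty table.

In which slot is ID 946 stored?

Insert 225: h=4, slot 4 empty → index 4.
Insert 478: h=9, slot 9 empty → index 9.
Insert 487: h=10, slot 10 empty → index 10.
Insert 57: h=7, slot 7 empty → index 7.
Insert 972: h=9, slots 9,10 occupied → index 11.
Insert 946: h=9, slots 9,10,11 occupied → index 12.
Insert 326: h=8, slot 8 empty → index 8.
Table: [., ., ., ., 225, ., ., 57, 326, 478, 487, 972, 946]

12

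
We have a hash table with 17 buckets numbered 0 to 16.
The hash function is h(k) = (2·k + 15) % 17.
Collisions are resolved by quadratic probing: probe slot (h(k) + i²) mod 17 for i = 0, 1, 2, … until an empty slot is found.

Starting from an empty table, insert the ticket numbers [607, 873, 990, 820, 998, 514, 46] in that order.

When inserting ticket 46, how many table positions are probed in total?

4

607 hashes to 5; slot 5 is free → place at 5.
873 hashes to 10; slot 10 is free → place at 10.
990 hashes to 6; slot 6 is free → place at 6.
820 hashes to 6; 6 taken → place at 7.
998 hashes to 5; 5,6 taken → place at 9.
514 hashes to 6; 6,7,10 taken → place at 15.
46 hashes to 5; 5,6,9 taken → place at 14.
Table: [-, -, -, -, -, 607, 990, 820, -, 998, 873, -, -, -, 46, 514, -]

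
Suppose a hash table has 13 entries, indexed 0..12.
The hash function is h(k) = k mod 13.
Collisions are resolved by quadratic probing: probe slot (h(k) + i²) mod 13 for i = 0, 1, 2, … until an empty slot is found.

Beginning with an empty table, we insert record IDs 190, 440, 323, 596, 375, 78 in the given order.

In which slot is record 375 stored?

Insert 190: h=8, slot 8 empty => index 8.
Insert 440: h=11, slot 11 empty => index 11.
Insert 323: h=11, slot 11 occupied => index 12.
Insert 596: h=11, slots 11,12 occupied => index 2.
Insert 375: h=11, slots 11,12,2 occupied => index 7.
Insert 78: h=0, slot 0 empty => index 0.
Table: [78, _, 596, _, _, _, _, 375, 190, _, _, 440, 323]

7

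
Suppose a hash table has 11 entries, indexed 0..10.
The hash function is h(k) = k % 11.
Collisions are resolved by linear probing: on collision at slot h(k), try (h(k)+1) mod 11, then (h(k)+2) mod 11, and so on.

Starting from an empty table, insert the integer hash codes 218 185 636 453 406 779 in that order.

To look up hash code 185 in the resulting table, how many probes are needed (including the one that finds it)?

2

Insert 218: h=9, slot 9 empty → index 9.
Insert 185: h=9, slot 9 occupied → index 10.
Insert 636: h=9, slots 9,10 occupied → index 0.
Insert 453: h=2, slot 2 empty → index 2.
Insert 406: h=10, slots 10,0 occupied → index 1.
Insert 779: h=9, slots 9,10,0,1,2 occupied → index 3.
Table: [636, 406, 453, 779, -, -, -, -, -, 218, 185]
Lookup 185: h=9, probe 9,10 → found at 10.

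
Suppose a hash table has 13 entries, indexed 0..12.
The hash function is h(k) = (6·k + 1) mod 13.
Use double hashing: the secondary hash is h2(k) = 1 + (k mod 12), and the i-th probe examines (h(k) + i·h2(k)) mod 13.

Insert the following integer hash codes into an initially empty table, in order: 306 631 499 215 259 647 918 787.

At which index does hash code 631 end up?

12

Insert 306: h=4, slot 4 empty => index 4.
Insert 631: h=4, h2=8, slot 4 occupied => index 12.
Insert 499: h=5, slot 5 empty => index 5.
Insert 215: h=4, h2=12, slot 4 occupied => index 3.
Insert 259: h=8, slot 8 empty => index 8.
Insert 647: h=9, slot 9 empty => index 9.
Insert 918: h=10, slot 10 empty => index 10.
Insert 787: h=4, h2=8, slots 4,12 occupied => index 7.
Table: [—, —, —, 215, 306, 499, —, 787, 259, 647, 918, —, 631]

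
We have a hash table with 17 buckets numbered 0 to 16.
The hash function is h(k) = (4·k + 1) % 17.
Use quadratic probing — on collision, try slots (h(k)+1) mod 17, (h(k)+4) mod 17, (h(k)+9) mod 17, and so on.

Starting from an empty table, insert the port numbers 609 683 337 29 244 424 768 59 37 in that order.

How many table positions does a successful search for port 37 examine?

4

609: h=6 -> slot 6
683: h=13 -> slot 13
337: h=6, probe 6,7 -> slot 7
29: h=15 -> slot 15
244: h=8 -> slot 8
424: h=14 -> slot 14
768: h=13, probe 13,14,0 -> slot 0
59: h=16 -> slot 16
37: h=13, probe 13,14,0,5 -> slot 5
Table: [768, _, _, _, _, 37, 609, 337, 244, _, _, _, _, 683, 424, 29, 59]
Lookup 37: h=13, probe 13,14,0,5 → found at 5.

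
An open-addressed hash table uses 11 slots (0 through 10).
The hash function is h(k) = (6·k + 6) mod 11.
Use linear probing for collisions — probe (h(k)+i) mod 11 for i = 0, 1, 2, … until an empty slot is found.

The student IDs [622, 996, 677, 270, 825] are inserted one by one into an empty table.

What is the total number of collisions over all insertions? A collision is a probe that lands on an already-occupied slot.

6

622 hashes to 9; slot 9 is free -> place at 9.
996 hashes to 9; 9 taken -> place at 10.
677 hashes to 9; 9,10 taken -> place at 0.
270 hashes to 9; 9,10,0 taken -> place at 1.
825 hashes to 6; slot 6 is free -> place at 6.
Table: [677, 270, -, -, -, -, 825, -, -, 622, 996]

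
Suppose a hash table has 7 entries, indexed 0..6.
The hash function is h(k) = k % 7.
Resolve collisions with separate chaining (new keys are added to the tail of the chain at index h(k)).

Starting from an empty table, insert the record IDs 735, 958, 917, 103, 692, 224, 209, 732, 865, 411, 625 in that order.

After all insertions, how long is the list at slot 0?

735 -> bucket 0
958 -> bucket 6
917 -> bucket 0 (collision)
103 -> bucket 5
692 -> bucket 6 (collision)
224 -> bucket 0 (collision)
209 -> bucket 6 (collision)
732 -> bucket 4
865 -> bucket 4 (collision)
411 -> bucket 5 (collision)
625 -> bucket 2
Final buckets:
0: 735 -> 917 -> 224
1: ∅
2: 625
3: ∅
4: 732 -> 865
5: 103 -> 411
6: 958 -> 692 -> 209

3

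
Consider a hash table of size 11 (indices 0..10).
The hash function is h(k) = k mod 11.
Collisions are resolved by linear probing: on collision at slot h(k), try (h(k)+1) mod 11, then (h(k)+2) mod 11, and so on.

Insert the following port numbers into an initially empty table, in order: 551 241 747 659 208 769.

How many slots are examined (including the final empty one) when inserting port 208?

5

Insert 551: h=1, slot 1 empty → index 1.
Insert 241: h=10, slot 10 empty → index 10.
Insert 747: h=10, slot 10 occupied → index 0.
Insert 659: h=10, slots 10,0,1 occupied → index 2.
Insert 208: h=10, slots 10,0,1,2 occupied → index 3.
Insert 769: h=10, slots 10,0,1,2,3 occupied → index 4.
Table: [747, 551, 659, 208, 769, —, —, —, —, —, 241]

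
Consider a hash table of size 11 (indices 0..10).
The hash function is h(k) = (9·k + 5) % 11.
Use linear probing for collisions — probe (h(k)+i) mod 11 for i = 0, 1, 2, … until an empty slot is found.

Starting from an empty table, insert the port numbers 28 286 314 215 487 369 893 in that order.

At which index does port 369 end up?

28 hashes to 4; slot 4 is free → place at 4.
286 hashes to 5; slot 5 is free → place at 5.
314 hashes to 4; 4,5 taken → place at 6.
215 hashes to 4; 4,5,6 taken → place at 7.
487 hashes to 10; slot 10 is free → place at 10.
369 hashes to 4; 4,5,6,7 taken → place at 8.
893 hashes to 1; slot 1 is free → place at 1.
Table: [., 893, ., ., 28, 286, 314, 215, 369, ., 487]

8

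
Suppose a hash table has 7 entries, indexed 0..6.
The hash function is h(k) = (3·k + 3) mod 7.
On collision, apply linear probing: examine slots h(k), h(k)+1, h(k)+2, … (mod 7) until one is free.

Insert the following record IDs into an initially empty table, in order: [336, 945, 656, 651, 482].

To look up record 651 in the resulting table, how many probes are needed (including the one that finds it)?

Insert 336: h=3, slot 3 empty -> index 3.
Insert 945: h=3, slot 3 occupied -> index 4.
Insert 656: h=4, slot 4 occupied -> index 5.
Insert 651: h=3, slots 3,4,5 occupied -> index 6.
Insert 482: h=0, slot 0 empty -> index 0.
Table: [482, _, _, 336, 945, 656, 651]
Lookup 651: h=3, probe 3,4,5,6 → found at 6.

4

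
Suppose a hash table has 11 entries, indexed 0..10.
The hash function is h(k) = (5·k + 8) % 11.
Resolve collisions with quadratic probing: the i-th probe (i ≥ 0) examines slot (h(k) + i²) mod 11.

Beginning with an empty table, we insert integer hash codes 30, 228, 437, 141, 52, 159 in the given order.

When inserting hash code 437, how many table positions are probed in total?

Insert 30: h=4, slot 4 empty → index 4.
Insert 228: h=4, slot 4 occupied → index 5.
Insert 437: h=4, slots 4,5 occupied → index 8.
Insert 141: h=9, slot 9 empty → index 9.
Insert 52: h=4, slots 4,5,8 occupied → index 2.
Insert 159: h=0, slot 0 empty → index 0.
Table: [159, ∅, 52, ∅, 30, 228, ∅, ∅, 437, 141, ∅]

3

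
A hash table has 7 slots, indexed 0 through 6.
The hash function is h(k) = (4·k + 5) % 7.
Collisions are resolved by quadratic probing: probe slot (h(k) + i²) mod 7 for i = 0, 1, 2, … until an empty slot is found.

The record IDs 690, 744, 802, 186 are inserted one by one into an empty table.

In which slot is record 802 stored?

Insert 690: h=0, slot 0 empty → index 0.
Insert 744: h=6, slot 6 empty → index 6.
Insert 802: h=0, slot 0 occupied → index 1.
Insert 186: h=0, slots 0,1 occupied → index 4.
Table: [690, 802, ., ., 186, ., 744]

1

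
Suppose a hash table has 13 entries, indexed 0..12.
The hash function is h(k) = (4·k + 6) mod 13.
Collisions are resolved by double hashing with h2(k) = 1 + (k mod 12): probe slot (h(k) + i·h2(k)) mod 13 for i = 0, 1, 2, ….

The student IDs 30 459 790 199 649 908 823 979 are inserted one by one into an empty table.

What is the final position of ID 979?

10

30: h=9 -> slot 9
459: h=9, h2=4, probe 9,0 -> slot 0
790: h=7 -> slot 7
199: h=9, h2=8, probe 9,4 -> slot 4
649: h=2 -> slot 2
908: h=11 -> slot 11
823: h=9, h2=8, probe 9,4,12 -> slot 12
979: h=9, h2=8, probe 9,4,12,7,2,10 -> slot 10
Table: [459, ., 649, ., 199, ., ., 790, ., 30, 979, 908, 823]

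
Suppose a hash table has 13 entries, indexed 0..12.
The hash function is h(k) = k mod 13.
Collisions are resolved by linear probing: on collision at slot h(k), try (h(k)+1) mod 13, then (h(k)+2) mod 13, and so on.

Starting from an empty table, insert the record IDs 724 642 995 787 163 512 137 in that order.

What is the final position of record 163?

10

724: h=9 -> slot 9
642: h=5 -> slot 5
995: h=7 -> slot 7
787: h=7, probe 7,8 -> slot 8
163: h=7, probe 7,8,9,10 -> slot 10
512: h=5, probe 5,6 -> slot 6
137: h=7, probe 7,8,9,10,11 -> slot 11
Table: [., ., ., ., ., 642, 512, 995, 787, 724, 163, 137, .]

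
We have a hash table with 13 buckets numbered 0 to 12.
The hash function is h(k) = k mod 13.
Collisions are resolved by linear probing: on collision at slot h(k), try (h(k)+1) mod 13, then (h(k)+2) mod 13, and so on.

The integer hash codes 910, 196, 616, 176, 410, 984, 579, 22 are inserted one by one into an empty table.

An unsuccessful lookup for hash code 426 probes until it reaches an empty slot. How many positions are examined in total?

3

910 hashes to 0; slot 0 is free → place at 0.
196 hashes to 1; slot 1 is free → place at 1.
616 hashes to 5; slot 5 is free → place at 5.
176 hashes to 7; slot 7 is free → place at 7.
410 hashes to 7; 7 taken → place at 8.
984 hashes to 9; slot 9 is free → place at 9.
579 hashes to 7; 7,8,9 taken → place at 10.
22 hashes to 9; 9,10 taken → place at 11.
Table: [910, 196, ., ., ., 616, ., 176, 410, 984, 579, 22, .]
Lookup 426: h=10, probe 10,11,12 → slot 12 empty, not found.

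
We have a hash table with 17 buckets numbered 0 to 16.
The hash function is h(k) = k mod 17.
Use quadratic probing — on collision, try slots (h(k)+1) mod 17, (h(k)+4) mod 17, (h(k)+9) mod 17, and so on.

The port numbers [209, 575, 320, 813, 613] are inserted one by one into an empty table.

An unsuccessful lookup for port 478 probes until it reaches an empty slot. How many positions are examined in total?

Insert 209: h=5, slot 5 empty => index 5.
Insert 575: h=14, slot 14 empty => index 14.
Insert 320: h=14, slot 14 occupied => index 15.
Insert 813: h=14, slots 14,15 occupied => index 1.
Insert 613: h=1, slot 1 occupied => index 2.
Table: [., 813, 613, ., ., 209, ., ., ., ., ., ., ., ., 575, 320, .]
Lookup 478: h=2, probe 2,3 → slot 3 empty, not found.

2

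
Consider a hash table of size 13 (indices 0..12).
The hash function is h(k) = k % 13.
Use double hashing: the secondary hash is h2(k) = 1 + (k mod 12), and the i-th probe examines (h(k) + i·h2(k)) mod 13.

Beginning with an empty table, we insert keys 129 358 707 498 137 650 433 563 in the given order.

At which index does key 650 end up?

3

Insert 129: h=12, slot 12 empty => index 12.
Insert 358: h=7, slot 7 empty => index 7.
Insert 707: h=5, slot 5 empty => index 5.
Insert 498: h=4, slot 4 empty => index 4.
Insert 137: h=7, h2=6, slot 7 occupied => index 0.
Insert 650: h=0, h2=3, slot 0 occupied => index 3.
Insert 433: h=4, h2=2, slot 4 occupied => index 6.
Insert 563: h=4, h2=12, slots 4,3 occupied => index 2.
Table: [137, ∅, 563, 650, 498, 707, 433, 358, ∅, ∅, ∅, ∅, 129]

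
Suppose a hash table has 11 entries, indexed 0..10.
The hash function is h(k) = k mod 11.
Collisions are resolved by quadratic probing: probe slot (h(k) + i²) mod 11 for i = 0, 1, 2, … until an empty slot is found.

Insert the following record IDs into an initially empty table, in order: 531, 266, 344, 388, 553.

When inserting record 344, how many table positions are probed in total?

2

Insert 531: h=3, slot 3 empty → index 3.
Insert 266: h=2, slot 2 empty → index 2.
Insert 344: h=3, slot 3 occupied → index 4.
Insert 388: h=3, slots 3,4 occupied → index 7.
Insert 553: h=3, slots 3,4,7 occupied → index 1.
Table: [—, 553, 266, 531, 344, —, —, 388, —, —, —]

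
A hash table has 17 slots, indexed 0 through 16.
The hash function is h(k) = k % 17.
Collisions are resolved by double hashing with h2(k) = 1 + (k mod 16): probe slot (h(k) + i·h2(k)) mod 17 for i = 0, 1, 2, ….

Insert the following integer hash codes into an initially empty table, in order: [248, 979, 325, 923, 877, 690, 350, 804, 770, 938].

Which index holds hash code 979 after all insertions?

14

Insert 248: h=10, slot 10 empty => index 10.
Insert 979: h=10, h2=4, slot 10 occupied => index 14.
Insert 325: h=2, slot 2 empty => index 2.
Insert 923: h=5, slot 5 empty => index 5.
Insert 877: h=10, h2=14, slot 10 occupied => index 7.
Insert 690: h=10, h2=3, slot 10 occupied => index 13.
Insert 350: h=10, h2=15, slot 10 occupied => index 8.
Insert 804: h=5, h2=5, slots 5,10 occupied => index 15.
Insert 770: h=5, h2=3, slots 5,8 occupied => index 11.
Insert 938: h=3, slot 3 empty => index 3.
Table: [., ., 325, 938, ., 923, ., 877, 350, ., 248, 770, ., 690, 979, 804, .]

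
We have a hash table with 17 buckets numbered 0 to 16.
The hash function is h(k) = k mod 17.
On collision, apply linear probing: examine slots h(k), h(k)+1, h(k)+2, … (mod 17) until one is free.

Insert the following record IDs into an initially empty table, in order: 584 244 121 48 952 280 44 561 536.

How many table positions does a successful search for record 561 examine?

Insert 584: h=6, slot 6 empty => index 6.
Insert 244: h=6, slot 6 occupied => index 7.
Insert 121: h=2, slot 2 empty => index 2.
Insert 48: h=14, slot 14 empty => index 14.
Insert 952: h=0, slot 0 empty => index 0.
Insert 280: h=8, slot 8 empty => index 8.
Insert 44: h=10, slot 10 empty => index 10.
Insert 561: h=0, slot 0 occupied => index 1.
Insert 536: h=9, slot 9 empty => index 9.
Table: [952, 561, 121, _, _, _, 584, 244, 280, 536, 44, _, _, _, 48, _, _]
Lookup 561: h=0, probe 0,1 → found at 1.

2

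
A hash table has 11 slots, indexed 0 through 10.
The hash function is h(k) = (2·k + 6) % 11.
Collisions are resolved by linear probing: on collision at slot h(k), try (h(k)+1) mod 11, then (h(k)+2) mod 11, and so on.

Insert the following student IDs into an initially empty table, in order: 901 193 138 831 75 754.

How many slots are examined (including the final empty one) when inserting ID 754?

901: h=4 → slot 4
193: h=7 → slot 7
138: h=7, probe 7,8 → slot 8
831: h=7, probe 7,8,9 → slot 9
75: h=2 → slot 2
754: h=7, probe 7,8,9,10 → slot 10
Table: [-, -, 75, -, 901, -, -, 193, 138, 831, 754]

4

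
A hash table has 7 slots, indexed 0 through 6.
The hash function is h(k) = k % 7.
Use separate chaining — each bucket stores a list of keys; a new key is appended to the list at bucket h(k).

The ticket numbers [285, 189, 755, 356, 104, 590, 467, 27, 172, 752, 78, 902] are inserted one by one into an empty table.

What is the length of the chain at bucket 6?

5

Insert 285: h=5, bucket 5 empty -> new chain.
Insert 189: h=0, bucket 0 empty -> new chain.
Insert 755: h=6, bucket 6 empty -> new chain.
Insert 356: h=6, bucket 6 nonempty -> append to chain.
Insert 104: h=6, bucket 6 nonempty -> append to chain.
Insert 590: h=2, bucket 2 empty -> new chain.
Insert 467: h=5, bucket 5 nonempty -> append to chain.
Insert 27: h=6, bucket 6 nonempty -> append to chain.
Insert 172: h=4, bucket 4 empty -> new chain.
Insert 752: h=3, bucket 3 empty -> new chain.
Insert 78: h=1, bucket 1 empty -> new chain.
Insert 902: h=6, bucket 6 nonempty -> append to chain.
Final buckets:
0: 189
1: 78
2: 590
3: 752
4: 172
5: 285 -> 467
6: 755 -> 356 -> 104 -> 27 -> 902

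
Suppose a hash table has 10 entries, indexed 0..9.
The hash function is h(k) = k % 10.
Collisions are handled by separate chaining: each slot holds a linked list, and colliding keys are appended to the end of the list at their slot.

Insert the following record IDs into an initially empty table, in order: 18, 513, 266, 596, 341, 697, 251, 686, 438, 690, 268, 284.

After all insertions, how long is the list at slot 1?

2

Insert 18: h=8, bucket 8 empty -> new chain.
Insert 513: h=3, bucket 3 empty -> new chain.
Insert 266: h=6, bucket 6 empty -> new chain.
Insert 596: h=6, bucket 6 nonempty -> append to chain.
Insert 341: h=1, bucket 1 empty -> new chain.
Insert 697: h=7, bucket 7 empty -> new chain.
Insert 251: h=1, bucket 1 nonempty -> append to chain.
Insert 686: h=6, bucket 6 nonempty -> append to chain.
Insert 438: h=8, bucket 8 nonempty -> append to chain.
Insert 690: h=0, bucket 0 empty -> new chain.
Insert 268: h=8, bucket 8 nonempty -> append to chain.
Insert 284: h=4, bucket 4 empty -> new chain.
Final buckets:
0: 690
1: 341 -> 251
2: .
3: 513
4: 284
5: .
6: 266 -> 596 -> 686
7: 697
8: 18 -> 438 -> 268
9: .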